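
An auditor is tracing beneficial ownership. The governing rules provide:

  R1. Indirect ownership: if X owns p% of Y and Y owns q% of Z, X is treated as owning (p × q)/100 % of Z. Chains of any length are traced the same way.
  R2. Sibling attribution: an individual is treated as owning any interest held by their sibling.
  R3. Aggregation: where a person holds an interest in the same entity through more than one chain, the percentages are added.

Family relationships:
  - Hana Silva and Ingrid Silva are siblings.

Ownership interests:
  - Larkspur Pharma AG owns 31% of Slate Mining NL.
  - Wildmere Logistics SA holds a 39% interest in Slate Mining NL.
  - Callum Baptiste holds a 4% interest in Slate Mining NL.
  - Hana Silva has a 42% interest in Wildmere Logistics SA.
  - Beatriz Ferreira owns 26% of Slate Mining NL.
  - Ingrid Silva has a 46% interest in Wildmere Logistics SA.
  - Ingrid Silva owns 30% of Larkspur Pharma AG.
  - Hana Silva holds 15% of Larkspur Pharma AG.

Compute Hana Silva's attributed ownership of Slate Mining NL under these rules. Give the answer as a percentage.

By sibling attribution (R2), Hana Silva is treated as also owning Ingrid Silva's interest in Larkspur Pharma AG, giving 15% + 30% = 45%.
By sibling attribution (R2), Hana Silva is treated as also owning Ingrid Silva's interest in Wildmere Logistics SA, giving 42% + 46% = 88%.
Chain via Larkspur Pharma AG (R1): 45% × 31% = 13.95% of Slate Mining NL.
Chain via Wildmere Logistics SA (R1): 88% × 39% = 34.32% of Slate Mining NL.
Aggregating (R3): 13.95% + 34.32% = 48.27%.

48.27%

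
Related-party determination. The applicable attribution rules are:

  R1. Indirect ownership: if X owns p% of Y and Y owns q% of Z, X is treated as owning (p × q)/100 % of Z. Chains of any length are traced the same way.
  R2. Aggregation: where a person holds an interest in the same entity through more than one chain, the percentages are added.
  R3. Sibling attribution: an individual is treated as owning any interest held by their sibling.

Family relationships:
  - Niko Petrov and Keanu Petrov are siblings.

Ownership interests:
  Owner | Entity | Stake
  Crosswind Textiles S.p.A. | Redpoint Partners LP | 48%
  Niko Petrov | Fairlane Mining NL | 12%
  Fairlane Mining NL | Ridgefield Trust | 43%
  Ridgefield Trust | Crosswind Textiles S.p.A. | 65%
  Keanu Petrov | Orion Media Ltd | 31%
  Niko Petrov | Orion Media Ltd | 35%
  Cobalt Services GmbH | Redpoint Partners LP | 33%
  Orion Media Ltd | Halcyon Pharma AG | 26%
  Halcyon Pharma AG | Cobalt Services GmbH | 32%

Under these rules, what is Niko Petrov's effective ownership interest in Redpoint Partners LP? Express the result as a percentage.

By sibling attribution (R3), Niko Petrov is treated as also owning Keanu Petrov's interest in Orion Media Ltd, giving 35% + 31% = 66%.
Chain via Orion Media Ltd → Halcyon Pharma AG → Cobalt Services GmbH (R1): 66% × 26% × 32% × 33% = 1.812096% of Redpoint Partners LP.
Chain via Fairlane Mining NL → Ridgefield Trust → Crosswind Textiles S.p.A. (R1): 12% × 43% × 65% × 48% = 1.60992% of Redpoint Partners LP.
Aggregating (R2): 1.812096% + 1.60992% = 3.422016%.

3.422016%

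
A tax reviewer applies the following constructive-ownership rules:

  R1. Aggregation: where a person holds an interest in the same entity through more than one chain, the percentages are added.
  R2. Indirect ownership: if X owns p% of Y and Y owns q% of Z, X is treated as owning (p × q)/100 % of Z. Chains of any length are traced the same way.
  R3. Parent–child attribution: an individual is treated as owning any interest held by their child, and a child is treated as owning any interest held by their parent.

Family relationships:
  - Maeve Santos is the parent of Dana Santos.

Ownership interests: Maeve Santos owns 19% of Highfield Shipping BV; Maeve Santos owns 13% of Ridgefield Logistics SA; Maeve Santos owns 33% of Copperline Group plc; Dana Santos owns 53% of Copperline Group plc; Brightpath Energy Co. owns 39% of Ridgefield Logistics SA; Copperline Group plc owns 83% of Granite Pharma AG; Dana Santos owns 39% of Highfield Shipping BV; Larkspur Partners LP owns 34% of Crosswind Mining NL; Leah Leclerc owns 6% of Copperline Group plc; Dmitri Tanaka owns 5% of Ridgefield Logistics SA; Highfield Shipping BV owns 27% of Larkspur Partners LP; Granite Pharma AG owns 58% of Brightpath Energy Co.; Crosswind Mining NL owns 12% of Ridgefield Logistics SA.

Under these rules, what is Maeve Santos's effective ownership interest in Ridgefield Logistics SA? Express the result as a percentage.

By parent–child attribution (R3), Maeve Santos is treated as also owning Dana Santos's interest in Highfield Shipping BV, giving 19% + 39% = 58%.
By parent–child attribution (R3), Maeve Santos is treated as also owning Dana Santos's interest in Copperline Group plc, giving 33% + 53% = 86%.
Chain via Highfield Shipping BV → Larkspur Partners LP → Crosswind Mining NL (R2): 58% × 27% × 34% × 12% = 0.638928% of Ridgefield Logistics SA.
Chain via Copperline Group plc → Granite Pharma AG → Brightpath Energy Co. (R2): 86% × 83% × 58% × 39% = 16.146156% of Ridgefield Logistics SA.
Direct interest in Ridgefield Logistics SA: 13%.
Aggregating (R1): 0.638928% + 16.146156% + 13% = 29.785084%.

29.785084%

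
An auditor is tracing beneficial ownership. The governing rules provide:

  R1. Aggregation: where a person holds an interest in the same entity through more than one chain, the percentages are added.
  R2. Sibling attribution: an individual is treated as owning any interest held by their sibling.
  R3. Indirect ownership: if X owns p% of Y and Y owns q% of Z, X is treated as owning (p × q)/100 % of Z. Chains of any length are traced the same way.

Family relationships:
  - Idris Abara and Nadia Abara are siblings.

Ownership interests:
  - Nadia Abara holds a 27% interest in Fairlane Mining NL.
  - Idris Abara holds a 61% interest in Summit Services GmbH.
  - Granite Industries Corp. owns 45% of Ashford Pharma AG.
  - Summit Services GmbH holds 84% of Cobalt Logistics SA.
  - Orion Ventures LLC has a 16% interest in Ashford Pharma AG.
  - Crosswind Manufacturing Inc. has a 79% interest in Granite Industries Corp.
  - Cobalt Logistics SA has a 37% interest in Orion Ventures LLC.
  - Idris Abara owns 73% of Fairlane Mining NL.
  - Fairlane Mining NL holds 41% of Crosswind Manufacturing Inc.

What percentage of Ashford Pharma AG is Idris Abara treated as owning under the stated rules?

17.608908%

By sibling attribution (R2), Idris Abara is treated as also owning Nadia Abara's interest in Fairlane Mining NL, giving 73% + 27% = 100%.
Chain via Fairlane Mining NL → Crosswind Manufacturing Inc. → Granite Industries Corp. (R3): 100% × 41% × 79% × 45% = 14.5755% of Ashford Pharma AG.
Chain via Summit Services GmbH → Cobalt Logistics SA → Orion Ventures LLC (R3): 61% × 84% × 37% × 16% = 3.033408% of Ashford Pharma AG.
Aggregating (R1): 14.5755% + 3.033408% = 17.608908%.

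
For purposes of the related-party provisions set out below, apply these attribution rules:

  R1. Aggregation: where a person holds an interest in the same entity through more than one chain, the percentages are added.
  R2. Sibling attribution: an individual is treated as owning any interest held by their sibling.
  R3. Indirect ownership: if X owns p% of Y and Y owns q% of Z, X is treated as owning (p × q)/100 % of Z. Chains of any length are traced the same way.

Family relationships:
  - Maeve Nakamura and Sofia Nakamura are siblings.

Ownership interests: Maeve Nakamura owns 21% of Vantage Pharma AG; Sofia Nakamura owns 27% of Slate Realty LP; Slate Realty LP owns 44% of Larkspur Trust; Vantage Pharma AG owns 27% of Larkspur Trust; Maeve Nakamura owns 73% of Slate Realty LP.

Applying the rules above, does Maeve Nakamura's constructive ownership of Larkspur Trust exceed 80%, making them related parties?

By sibling attribution (R2), Maeve Nakamura is treated as also owning Sofia Nakamura's interest in Slate Realty LP, giving 73% + 27% = 100%.
Chain via Vantage Pharma AG (R3): 21% × 27% = 5.67% of Larkspur Trust.
Chain via Slate Realty LP (R3): 100% × 44% = 44% of Larkspur Trust.
Aggregating (R1): 5.67% + 44% = 49.67%.
49.67% does not exceed the 80% threshold, so Maeve is not a related party to Larkspur Trust.

No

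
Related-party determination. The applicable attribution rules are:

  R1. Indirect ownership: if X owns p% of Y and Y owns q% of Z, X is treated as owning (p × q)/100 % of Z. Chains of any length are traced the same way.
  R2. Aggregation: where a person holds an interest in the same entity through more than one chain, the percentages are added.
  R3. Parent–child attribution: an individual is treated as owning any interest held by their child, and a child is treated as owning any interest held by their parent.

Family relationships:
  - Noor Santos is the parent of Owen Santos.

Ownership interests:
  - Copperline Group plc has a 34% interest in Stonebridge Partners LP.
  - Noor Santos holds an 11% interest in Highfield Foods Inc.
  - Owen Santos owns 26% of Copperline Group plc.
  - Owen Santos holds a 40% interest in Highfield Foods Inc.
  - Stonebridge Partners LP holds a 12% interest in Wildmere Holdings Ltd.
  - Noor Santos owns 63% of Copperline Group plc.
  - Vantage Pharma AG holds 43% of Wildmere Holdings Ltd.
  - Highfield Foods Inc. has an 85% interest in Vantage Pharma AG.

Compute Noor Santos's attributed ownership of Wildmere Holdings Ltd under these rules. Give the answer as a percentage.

By parent–child attribution (R3), Noor Santos is treated as also owning Owen Santos's interest in Copperline Group plc, giving 63% + 26% = 89%.
By parent–child attribution (R3), Noor Santos is treated as also owning Owen Santos's interest in Highfield Foods Inc, giving 11% + 40% = 51%.
Chain via Copperline Group plc → Stonebridge Partners LP (R1): 89% × 34% × 12% = 3.6312% of Wildmere Holdings Ltd.
Chain via Highfield Foods Inc. → Vantage Pharma AG (R1): 51% × 85% × 43% = 18.6405% of Wildmere Holdings Ltd.
Aggregating (R2): 3.6312% + 18.6405% = 22.2717%.

22.2717%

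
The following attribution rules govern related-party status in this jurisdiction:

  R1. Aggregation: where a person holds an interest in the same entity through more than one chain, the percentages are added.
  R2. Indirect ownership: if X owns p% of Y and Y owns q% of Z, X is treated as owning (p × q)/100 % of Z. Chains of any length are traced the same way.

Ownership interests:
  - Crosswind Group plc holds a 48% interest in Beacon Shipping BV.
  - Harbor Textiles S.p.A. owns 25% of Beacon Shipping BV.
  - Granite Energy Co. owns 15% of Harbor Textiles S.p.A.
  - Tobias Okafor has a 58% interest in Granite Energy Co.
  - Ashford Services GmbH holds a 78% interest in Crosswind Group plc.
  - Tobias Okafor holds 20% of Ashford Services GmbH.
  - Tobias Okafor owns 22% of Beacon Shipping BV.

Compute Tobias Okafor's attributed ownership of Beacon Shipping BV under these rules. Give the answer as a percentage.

Chain via Ashford Services GmbH → Crosswind Group plc (R2): 20% × 78% × 48% = 7.488% of Beacon Shipping BV.
Chain via Granite Energy Co. → Harbor Textiles S.p.A. (R2): 58% × 15% × 25% = 2.175% of Beacon Shipping BV.
Direct interest in Beacon Shipping BV: 22%.
Aggregating (R1): 7.488% + 2.175% + 22% = 31.663%.

31.663%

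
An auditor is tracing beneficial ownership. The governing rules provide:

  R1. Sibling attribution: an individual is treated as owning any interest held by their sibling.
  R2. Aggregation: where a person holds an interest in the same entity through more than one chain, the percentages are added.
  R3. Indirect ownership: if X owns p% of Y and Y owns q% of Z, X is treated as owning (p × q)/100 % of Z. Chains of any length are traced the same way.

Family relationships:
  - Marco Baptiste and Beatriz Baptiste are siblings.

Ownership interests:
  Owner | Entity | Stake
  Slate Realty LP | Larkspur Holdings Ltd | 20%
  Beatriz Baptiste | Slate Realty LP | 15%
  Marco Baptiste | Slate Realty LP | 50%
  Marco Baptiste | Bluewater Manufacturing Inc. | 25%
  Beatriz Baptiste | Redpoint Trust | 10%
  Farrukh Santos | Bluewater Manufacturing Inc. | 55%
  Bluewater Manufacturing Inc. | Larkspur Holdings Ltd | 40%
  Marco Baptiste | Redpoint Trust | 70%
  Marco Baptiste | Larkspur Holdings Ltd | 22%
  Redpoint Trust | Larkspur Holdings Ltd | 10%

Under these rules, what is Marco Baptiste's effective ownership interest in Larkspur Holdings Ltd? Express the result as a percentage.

By sibling attribution (R1), Marco Baptiste is treated as also owning Beatriz Baptiste's interest in Redpoint Trust, giving 70% + 10% = 80%.
By sibling attribution (R1), Marco Baptiste is treated as also owning Beatriz Baptiste's interest in Slate Realty LP, giving 50% + 15% = 65%.
Chain via Bluewater Manufacturing Inc. (R3): 25% × 40% = 10% of Larkspur Holdings Ltd.
Chain via Redpoint Trust (R3): 80% × 10% = 8% of Larkspur Holdings Ltd.
Chain via Slate Realty LP (R3): 65% × 20% = 13% of Larkspur Holdings Ltd.
Direct interest in Larkspur Holdings Ltd: 22%.
Aggregating (R2): 10% + 8% + 13% + 22% = 53%.

53%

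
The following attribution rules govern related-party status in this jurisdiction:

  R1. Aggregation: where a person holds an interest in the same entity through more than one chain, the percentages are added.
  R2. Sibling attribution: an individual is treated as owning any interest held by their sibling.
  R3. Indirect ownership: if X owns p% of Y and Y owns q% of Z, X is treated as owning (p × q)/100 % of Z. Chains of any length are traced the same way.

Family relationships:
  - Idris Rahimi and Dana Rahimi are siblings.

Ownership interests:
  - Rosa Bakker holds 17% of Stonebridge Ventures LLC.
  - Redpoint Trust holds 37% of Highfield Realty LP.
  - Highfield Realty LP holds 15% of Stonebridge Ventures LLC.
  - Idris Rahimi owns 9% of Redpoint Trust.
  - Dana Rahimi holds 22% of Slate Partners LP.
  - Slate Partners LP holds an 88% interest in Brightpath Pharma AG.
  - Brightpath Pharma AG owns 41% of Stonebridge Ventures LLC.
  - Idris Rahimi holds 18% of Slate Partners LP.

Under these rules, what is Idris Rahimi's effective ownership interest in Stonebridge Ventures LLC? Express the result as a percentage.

By sibling attribution (R2), Idris Rahimi is treated as also owning Dana Rahimi's interest in Slate Partners LP, giving 18% + 22% = 40%.
Chain via Slate Partners LP → Brightpath Pharma AG (R3): 40% × 88% × 41% = 14.432% of Stonebridge Ventures LLC.
Chain via Redpoint Trust → Highfield Realty LP (R3): 9% × 37% × 15% = 0.4995% of Stonebridge Ventures LLC.
Aggregating (R1): 14.432% + 0.4995% = 14.9315%.

14.9315%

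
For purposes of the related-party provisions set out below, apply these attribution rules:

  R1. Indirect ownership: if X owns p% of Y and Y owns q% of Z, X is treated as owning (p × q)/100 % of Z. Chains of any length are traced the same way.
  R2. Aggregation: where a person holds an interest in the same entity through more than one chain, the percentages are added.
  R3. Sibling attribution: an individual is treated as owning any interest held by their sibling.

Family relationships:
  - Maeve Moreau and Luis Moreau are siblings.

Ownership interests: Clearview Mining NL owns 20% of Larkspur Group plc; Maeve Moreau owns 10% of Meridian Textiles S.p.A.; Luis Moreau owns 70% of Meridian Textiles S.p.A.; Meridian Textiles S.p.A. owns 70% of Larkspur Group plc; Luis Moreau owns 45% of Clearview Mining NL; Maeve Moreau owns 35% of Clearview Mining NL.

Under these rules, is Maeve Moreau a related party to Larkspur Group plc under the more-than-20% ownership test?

By sibling attribution (R3), Maeve Moreau is treated as also owning Luis Moreau's interest in Clearview Mining NL, giving 35% + 45% = 80%.
By sibling attribution (R3), Maeve Moreau is treated as also owning Luis Moreau's interest in Meridian Textiles S.p.A, giving 10% + 70% = 80%.
Chain via Clearview Mining NL (R1): 80% × 20% = 16% of Larkspur Group plc.
Chain via Meridian Textiles S.p.A. (R1): 80% × 70% = 56% of Larkspur Group plc.
Aggregating (R2): 16% + 56% = 72%.
72% exceeds the 20% threshold, so Maeve is a related party to Larkspur Group plc.

Yes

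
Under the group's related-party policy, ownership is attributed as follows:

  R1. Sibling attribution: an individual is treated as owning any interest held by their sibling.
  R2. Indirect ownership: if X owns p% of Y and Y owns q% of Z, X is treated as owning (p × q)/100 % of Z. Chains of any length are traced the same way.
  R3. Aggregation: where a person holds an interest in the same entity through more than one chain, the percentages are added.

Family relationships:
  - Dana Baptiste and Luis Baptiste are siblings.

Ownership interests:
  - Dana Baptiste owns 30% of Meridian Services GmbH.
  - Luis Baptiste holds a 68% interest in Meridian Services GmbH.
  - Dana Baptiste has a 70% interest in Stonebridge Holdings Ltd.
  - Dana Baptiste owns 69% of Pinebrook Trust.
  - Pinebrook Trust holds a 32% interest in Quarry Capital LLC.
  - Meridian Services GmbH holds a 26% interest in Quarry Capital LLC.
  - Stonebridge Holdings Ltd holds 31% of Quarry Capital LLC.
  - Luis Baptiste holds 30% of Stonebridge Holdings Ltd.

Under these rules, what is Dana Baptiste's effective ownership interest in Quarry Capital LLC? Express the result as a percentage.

By sibling attribution (R1), Dana Baptiste is treated as also owning Luis Baptiste's interest in Stonebridge Holdings Ltd, giving 70% + 30% = 100%.
By sibling attribution (R1), Dana Baptiste is treated as also owning Luis Baptiste's interest in Meridian Services GmbH, giving 30% + 68% = 98%.
Chain via Stonebridge Holdings Ltd (R2): 100% × 31% = 31% of Quarry Capital LLC.
Chain via Meridian Services GmbH (R2): 98% × 26% = 25.48% of Quarry Capital LLC.
Chain via Pinebrook Trust (R2): 69% × 32% = 22.08% of Quarry Capital LLC.
Aggregating (R3): 31% + 25.48% + 22.08% = 78.56%.

78.56%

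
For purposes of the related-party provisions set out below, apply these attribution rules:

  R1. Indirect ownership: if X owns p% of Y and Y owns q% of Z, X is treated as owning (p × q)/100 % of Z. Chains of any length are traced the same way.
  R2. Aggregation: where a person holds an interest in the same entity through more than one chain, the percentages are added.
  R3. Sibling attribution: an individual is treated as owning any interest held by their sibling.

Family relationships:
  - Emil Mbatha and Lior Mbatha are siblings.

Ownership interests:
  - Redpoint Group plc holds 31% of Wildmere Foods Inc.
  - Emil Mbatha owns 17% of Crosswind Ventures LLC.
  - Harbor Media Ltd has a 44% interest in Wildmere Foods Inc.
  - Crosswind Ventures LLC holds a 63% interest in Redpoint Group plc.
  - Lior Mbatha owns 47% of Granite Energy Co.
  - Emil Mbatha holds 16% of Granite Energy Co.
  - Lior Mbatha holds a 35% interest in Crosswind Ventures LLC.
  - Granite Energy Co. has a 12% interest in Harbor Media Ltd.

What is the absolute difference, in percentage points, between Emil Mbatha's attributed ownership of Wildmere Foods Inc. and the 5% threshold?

8.482

By sibling attribution (R3), Emil Mbatha is treated as also owning Lior Mbatha's interest in Granite Energy Co, giving 16% + 47% = 63%.
By sibling attribution (R3), Emil Mbatha is treated as also owning Lior Mbatha's interest in Crosswind Ventures LLC, giving 17% + 35% = 52%.
Chain via Granite Energy Co. → Harbor Media Ltd (R1): 63% × 12% × 44% = 3.3264% of Wildmere Foods Inc.
Chain via Crosswind Ventures LLC → Redpoint Group plc (R1): 52% × 63% × 31% = 10.1556% of Wildmere Foods Inc.
Aggregating (R2): 3.3264% + 10.1556% = 13.482%.
13.482% exceeds the 5% threshold by 8.482 percentage points.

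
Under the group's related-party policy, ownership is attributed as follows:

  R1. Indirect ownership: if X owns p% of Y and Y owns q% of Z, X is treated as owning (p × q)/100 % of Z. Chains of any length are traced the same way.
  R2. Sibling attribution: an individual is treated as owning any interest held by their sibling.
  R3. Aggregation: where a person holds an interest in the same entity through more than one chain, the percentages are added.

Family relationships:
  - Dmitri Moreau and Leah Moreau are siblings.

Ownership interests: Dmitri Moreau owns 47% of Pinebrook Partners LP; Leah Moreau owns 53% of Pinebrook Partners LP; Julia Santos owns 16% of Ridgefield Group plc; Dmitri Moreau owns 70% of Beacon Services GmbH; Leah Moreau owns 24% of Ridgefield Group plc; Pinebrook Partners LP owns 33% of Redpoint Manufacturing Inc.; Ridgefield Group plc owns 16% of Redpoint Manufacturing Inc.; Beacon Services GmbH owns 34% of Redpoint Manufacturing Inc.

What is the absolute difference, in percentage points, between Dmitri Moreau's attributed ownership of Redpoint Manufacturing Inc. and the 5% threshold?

By sibling attribution (R2), Dmitri Moreau is treated as also owning Leah Moreau's interest in Pinebrook Partners LP, giving 47% + 53% = 100%.
By sibling attribution (R2), Dmitri Moreau is treated as owning Leah Moreau's 24% interest in Ridgefield Group plc.
Chain via Pinebrook Partners LP (R1): 100% × 33% = 33% of Redpoint Manufacturing Inc.
Chain via Beacon Services GmbH (R1): 70% × 34% = 23.8% of Redpoint Manufacturing Inc.
Chain via Ridgefield Group plc (R1): 24% × 16% = 3.84% of Redpoint Manufacturing Inc.
Aggregating (R3): 33% + 23.8% + 3.84% = 60.64%.
60.64% exceeds the 5% threshold by 55.64 percentage points.

55.64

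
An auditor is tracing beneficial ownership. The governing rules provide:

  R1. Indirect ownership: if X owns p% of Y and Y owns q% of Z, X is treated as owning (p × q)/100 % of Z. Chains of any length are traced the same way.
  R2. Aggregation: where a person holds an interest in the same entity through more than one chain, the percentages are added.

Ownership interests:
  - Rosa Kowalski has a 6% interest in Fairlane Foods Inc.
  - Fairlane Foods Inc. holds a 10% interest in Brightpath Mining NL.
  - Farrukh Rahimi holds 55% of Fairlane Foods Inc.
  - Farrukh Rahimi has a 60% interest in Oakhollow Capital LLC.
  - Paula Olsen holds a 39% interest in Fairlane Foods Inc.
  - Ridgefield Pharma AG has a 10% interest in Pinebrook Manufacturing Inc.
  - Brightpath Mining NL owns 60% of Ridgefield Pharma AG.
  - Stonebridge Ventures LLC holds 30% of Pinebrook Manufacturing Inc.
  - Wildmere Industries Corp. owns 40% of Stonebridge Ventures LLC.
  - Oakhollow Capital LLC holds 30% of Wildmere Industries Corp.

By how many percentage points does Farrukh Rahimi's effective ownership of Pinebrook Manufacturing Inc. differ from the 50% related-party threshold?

Chain via Fairlane Foods Inc. → Brightpath Mining NL → Ridgefield Pharma AG (R1): 55% × 10% × 60% × 10% = 0.33% of Pinebrook Manufacturing Inc.
Chain via Oakhollow Capital LLC → Wildmere Industries Corp. → Stonebridge Ventures LLC (R1): 60% × 30% × 40% × 30% = 2.16% of Pinebrook Manufacturing Inc.
Aggregating (R2): 0.33% + 2.16% = 2.49%.
2.49% falls short of the 50% threshold by 47.51 percentage points.

47.51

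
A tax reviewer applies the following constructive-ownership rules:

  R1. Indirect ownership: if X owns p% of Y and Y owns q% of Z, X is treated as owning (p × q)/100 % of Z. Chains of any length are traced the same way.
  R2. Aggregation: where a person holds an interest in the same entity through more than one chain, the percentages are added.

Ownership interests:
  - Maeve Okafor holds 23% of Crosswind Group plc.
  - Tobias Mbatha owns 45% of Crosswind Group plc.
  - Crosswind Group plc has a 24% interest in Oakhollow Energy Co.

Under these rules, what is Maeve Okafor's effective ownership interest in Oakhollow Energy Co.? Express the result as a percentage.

5.52%

Chain via Crosswind Group plc (R1): 23% × 24% = 5.52% of Oakhollow Energy Co.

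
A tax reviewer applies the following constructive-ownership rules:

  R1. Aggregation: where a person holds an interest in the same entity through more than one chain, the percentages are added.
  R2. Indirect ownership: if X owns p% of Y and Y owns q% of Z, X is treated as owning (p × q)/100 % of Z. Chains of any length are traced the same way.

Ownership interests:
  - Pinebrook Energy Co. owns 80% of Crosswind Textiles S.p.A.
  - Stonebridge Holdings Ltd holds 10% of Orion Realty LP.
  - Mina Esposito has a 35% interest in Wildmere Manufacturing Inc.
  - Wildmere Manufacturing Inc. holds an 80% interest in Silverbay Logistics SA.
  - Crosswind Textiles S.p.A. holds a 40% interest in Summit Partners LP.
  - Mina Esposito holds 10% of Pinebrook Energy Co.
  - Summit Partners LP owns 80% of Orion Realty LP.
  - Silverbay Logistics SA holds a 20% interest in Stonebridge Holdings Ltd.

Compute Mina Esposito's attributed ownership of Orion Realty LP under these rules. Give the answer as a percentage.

Chain via Wildmere Manufacturing Inc. → Silverbay Logistics SA → Stonebridge Holdings Ltd (R2): 35% × 80% × 20% × 10% = 0.56% of Orion Realty LP.
Chain via Pinebrook Energy Co. → Crosswind Textiles S.p.A. → Summit Partners LP (R2): 10% × 80% × 40% × 80% = 2.56% of Orion Realty LP.
Aggregating (R1): 0.56% + 2.56% = 3.12%.

3.12%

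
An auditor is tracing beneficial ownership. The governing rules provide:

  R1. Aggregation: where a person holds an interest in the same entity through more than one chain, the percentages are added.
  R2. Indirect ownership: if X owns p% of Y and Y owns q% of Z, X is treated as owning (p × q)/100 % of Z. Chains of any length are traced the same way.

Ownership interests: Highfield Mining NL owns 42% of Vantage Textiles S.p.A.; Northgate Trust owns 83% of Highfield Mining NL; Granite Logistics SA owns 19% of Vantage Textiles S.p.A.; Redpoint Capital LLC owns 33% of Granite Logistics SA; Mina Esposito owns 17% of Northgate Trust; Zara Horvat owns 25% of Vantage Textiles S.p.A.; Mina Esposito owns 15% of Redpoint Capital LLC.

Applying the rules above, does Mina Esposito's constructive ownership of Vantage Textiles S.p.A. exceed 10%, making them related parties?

Chain via Redpoint Capital LLC → Granite Logistics SA (R2): 15% × 33% × 19% = 0.9405% of Vantage Textiles S.p.A.
Chain via Northgate Trust → Highfield Mining NL (R2): 17% × 83% × 42% = 5.9262% of Vantage Textiles S.p.A.
Aggregating (R1): 0.9405% + 5.9262% = 6.8667%.
6.8667% does not exceed the 10% threshold, so Mina is not a related party to Vantage Textiles S.p.A.

No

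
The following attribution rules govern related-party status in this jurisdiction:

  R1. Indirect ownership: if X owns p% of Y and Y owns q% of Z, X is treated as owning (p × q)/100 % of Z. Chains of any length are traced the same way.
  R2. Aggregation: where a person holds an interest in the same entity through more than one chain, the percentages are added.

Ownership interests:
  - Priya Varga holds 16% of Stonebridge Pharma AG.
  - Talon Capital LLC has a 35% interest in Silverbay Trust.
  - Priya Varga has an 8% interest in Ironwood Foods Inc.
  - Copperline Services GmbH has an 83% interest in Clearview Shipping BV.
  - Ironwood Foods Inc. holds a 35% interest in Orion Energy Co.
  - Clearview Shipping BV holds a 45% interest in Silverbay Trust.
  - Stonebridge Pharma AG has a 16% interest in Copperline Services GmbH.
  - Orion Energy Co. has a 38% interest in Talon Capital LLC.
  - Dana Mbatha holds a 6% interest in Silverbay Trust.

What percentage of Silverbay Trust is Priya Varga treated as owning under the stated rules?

Chain via Stonebridge Pharma AG → Copperline Services GmbH → Clearview Shipping BV (R1): 16% × 16% × 83% × 45% = 0.95616% of Silverbay Trust.
Chain via Ironwood Foods Inc. → Orion Energy Co. → Talon Capital LLC (R1): 8% × 35% × 38% × 35% = 0.3724% of Silverbay Trust.
Aggregating (R2): 0.95616% + 0.3724% = 1.32856%.

1.32856%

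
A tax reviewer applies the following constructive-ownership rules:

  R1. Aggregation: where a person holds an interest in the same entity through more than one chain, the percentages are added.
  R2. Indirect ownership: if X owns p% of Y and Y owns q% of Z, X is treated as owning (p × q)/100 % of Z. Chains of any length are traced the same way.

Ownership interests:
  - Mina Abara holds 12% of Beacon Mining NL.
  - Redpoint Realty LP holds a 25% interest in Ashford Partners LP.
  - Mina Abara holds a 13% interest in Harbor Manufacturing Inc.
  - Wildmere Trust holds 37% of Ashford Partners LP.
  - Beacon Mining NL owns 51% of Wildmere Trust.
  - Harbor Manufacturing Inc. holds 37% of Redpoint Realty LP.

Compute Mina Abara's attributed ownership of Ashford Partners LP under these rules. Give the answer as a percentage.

3.4669%

Chain via Harbor Manufacturing Inc. → Redpoint Realty LP (R2): 13% × 37% × 25% = 1.2025% of Ashford Partners LP.
Chain via Beacon Mining NL → Wildmere Trust (R2): 12% × 51% × 37% = 2.2644% of Ashford Partners LP.
Aggregating (R1): 1.2025% + 2.2644% = 3.4669%.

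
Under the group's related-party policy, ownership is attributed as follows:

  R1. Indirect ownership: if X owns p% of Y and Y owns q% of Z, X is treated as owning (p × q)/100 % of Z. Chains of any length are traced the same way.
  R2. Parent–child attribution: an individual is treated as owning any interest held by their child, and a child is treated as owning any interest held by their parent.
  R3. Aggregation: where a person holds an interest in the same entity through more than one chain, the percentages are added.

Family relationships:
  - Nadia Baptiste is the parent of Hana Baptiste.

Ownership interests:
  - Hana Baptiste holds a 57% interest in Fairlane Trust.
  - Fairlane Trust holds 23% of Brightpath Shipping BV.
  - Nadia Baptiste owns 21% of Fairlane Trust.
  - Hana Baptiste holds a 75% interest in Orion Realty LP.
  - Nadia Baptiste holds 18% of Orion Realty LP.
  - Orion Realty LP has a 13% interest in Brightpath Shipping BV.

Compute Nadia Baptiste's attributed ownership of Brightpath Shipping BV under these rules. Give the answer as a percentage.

30.03%

By parent–child attribution (R2), Nadia Baptiste is treated as also owning Hana Baptiste's interest in Fairlane Trust, giving 21% + 57% = 78%.
By parent–child attribution (R2), Nadia Baptiste is treated as also owning Hana Baptiste's interest in Orion Realty LP, giving 18% + 75% = 93%.
Chain via Fairlane Trust (R1): 78% × 23% = 17.94% of Brightpath Shipping BV.
Chain via Orion Realty LP (R1): 93% × 13% = 12.09% of Brightpath Shipping BV.
Aggregating (R3): 17.94% + 12.09% = 30.03%.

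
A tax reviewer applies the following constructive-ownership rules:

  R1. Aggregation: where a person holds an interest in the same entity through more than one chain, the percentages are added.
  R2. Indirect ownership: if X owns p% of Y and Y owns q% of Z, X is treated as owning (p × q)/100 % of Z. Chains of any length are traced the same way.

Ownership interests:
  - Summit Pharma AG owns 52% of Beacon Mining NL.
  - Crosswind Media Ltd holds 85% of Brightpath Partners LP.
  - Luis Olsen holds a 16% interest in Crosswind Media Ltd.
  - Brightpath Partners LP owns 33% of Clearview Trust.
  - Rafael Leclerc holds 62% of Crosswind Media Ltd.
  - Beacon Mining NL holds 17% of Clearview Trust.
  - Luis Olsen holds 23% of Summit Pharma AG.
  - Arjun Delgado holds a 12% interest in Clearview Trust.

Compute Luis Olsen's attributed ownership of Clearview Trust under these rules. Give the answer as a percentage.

Chain via Crosswind Media Ltd → Brightpath Partners LP (R2): 16% × 85% × 33% = 4.488% of Clearview Trust.
Chain via Summit Pharma AG → Beacon Mining NL (R2): 23% × 52% × 17% = 2.0332% of Clearview Trust.
Aggregating (R1): 4.488% + 2.0332% = 6.5212%.

6.5212%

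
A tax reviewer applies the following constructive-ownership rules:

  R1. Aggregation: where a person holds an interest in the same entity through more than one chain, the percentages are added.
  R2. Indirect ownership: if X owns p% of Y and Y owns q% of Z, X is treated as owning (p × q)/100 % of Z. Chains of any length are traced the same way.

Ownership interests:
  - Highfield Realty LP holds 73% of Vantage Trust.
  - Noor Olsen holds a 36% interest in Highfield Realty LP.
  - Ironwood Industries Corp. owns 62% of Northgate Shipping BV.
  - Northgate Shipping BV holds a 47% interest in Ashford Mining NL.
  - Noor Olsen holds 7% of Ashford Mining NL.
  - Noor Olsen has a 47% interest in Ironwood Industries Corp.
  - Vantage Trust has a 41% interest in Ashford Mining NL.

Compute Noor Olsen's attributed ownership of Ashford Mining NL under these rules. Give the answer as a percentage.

Chain via Highfield Realty LP → Vantage Trust (R2): 36% × 73% × 41% = 10.7748% of Ashford Mining NL.
Chain via Ironwood Industries Corp. → Northgate Shipping BV (R2): 47% × 62% × 47% = 13.6958% of Ashford Mining NL.
Direct interest in Ashford Mining NL: 7%.
Aggregating (R1): 10.7748% + 13.6958% + 7% = 31.4706%.

31.4706%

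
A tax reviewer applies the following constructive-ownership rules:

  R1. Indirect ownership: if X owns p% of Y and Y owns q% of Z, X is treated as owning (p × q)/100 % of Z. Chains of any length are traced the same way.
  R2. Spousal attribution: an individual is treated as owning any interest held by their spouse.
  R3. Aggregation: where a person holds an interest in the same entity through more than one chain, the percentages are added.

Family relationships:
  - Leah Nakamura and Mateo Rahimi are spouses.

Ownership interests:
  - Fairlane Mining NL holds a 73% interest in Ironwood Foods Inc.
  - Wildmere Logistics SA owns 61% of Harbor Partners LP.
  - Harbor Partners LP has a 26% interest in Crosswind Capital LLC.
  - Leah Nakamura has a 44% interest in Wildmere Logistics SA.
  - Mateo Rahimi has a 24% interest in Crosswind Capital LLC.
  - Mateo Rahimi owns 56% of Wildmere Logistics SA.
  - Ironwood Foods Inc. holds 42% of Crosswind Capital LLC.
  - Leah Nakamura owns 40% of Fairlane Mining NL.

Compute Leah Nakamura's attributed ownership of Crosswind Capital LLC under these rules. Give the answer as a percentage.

By spousal attribution (R2), Leah Nakamura is treated as also owning Mateo Rahimi's interest in Wildmere Logistics SA, giving 44% + 56% = 100%.
By spousal attribution (R2), Leah Nakamura is treated as owning Mateo Rahimi's 24% interest in Crosswind Capital LLC.
Chain via Fairlane Mining NL → Ironwood Foods Inc. (R1): 40% × 73% × 42% = 12.264% of Crosswind Capital LLC.
Chain via Wildmere Logistics SA → Harbor Partners LP (R1): 100% × 61% × 26% = 15.86% of Crosswind Capital LLC.
Direct interest in Crosswind Capital LLC: 24%.
Aggregating (R3): 12.264% + 15.86% + 24% = 52.124%.

52.124%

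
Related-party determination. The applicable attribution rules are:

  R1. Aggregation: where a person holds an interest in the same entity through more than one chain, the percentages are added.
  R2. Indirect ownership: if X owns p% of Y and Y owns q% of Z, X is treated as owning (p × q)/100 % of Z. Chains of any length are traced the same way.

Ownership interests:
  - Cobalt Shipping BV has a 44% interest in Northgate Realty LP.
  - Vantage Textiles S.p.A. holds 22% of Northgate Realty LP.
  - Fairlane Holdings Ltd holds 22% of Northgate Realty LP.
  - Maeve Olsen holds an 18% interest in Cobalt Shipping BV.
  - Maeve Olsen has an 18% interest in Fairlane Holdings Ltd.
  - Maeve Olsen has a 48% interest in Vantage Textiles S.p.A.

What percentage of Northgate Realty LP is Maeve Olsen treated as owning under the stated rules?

Chain via Vantage Textiles S.p.A. (R2): 48% × 22% = 10.56% of Northgate Realty LP.
Chain via Cobalt Shipping BV (R2): 18% × 44% = 7.92% of Northgate Realty LP.
Chain via Fairlane Holdings Ltd (R2): 18% × 22% = 3.96% of Northgate Realty LP.
Aggregating (R1): 10.56% + 7.92% + 3.96% = 22.44%.

22.44%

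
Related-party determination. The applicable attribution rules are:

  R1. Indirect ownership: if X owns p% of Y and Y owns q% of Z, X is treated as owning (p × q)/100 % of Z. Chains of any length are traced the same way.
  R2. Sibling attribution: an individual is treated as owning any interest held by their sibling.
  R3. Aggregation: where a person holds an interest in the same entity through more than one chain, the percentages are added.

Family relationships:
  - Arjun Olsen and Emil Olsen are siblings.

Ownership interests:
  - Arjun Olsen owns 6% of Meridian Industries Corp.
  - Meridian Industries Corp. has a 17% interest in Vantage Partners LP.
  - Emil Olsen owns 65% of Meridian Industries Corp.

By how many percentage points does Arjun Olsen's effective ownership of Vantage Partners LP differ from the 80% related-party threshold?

67.93

By sibling attribution (R2), Arjun Olsen is treated as also owning Emil Olsen's interest in Meridian Industries Corp, giving 6% + 65% = 71%.
Chain via Meridian Industries Corp. (R1): 71% × 17% = 12.07% of Vantage Partners LP.
12.07% falls short of the 80% threshold by 67.93 percentage points.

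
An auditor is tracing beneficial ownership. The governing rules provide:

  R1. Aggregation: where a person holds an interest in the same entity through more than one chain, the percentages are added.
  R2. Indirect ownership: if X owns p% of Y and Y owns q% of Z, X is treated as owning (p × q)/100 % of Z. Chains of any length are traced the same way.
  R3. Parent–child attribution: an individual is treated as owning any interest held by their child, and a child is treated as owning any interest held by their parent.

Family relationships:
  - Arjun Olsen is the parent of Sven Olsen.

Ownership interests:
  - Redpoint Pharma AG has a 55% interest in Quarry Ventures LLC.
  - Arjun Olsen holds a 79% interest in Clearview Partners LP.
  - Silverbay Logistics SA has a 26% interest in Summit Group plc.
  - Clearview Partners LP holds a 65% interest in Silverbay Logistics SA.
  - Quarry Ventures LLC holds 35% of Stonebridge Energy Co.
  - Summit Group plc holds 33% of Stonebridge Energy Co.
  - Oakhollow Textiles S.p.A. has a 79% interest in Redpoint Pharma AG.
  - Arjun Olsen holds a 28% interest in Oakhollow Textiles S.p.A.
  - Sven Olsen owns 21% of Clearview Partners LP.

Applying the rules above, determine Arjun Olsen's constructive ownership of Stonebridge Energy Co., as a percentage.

By parent–child attribution (R3), Arjun Olsen is treated as also owning Sven Olsen's interest in Clearview Partners LP, giving 79% + 21% = 100%.
Chain via Oakhollow Textiles S.p.A. → Redpoint Pharma AG → Quarry Ventures LLC (R2): 28% × 79% × 55% × 35% = 4.2581% of Stonebridge Energy Co.
Chain via Clearview Partners LP → Silverbay Logistics SA → Summit Group plc (R2): 100% × 65% × 26% × 33% = 5.577% of Stonebridge Energy Co.
Aggregating (R1): 4.2581% + 5.577% = 9.8351%.

9.8351%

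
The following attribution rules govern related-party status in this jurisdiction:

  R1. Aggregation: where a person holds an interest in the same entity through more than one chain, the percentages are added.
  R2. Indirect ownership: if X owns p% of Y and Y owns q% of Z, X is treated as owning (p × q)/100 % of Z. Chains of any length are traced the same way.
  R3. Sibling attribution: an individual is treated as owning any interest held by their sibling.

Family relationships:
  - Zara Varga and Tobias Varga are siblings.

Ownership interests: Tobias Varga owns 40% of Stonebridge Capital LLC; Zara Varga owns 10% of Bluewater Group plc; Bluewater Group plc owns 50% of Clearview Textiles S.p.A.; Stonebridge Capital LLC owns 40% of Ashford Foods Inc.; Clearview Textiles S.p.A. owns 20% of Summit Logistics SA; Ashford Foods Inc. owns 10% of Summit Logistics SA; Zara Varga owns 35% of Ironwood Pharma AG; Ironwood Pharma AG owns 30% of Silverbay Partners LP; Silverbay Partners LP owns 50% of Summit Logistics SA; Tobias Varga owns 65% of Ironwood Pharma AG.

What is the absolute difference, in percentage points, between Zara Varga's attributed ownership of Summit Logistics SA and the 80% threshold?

By sibling attribution (R3), Zara Varga is treated as also owning Tobias Varga's interest in Ironwood Pharma AG, giving 35% + 65% = 100%.
By sibling attribution (R3), Zara Varga is treated as owning Tobias Varga's 40% interest in Stonebridge Capital LLC.
Chain via Ironwood Pharma AG → Silverbay Partners LP (R2): 100% × 30% × 50% = 15% of Summit Logistics SA.
Chain via Bluewater Group plc → Clearview Textiles S.p.A. (R2): 10% × 50% × 20% = 1% of Summit Logistics SA.
Chain via Stonebridge Capital LLC → Ashford Foods Inc. (R2): 40% × 40% × 10% = 1.6% of Summit Logistics SA.
Aggregating (R1): 15% + 1% + 1.6% = 17.6%.
17.6% falls short of the 80% threshold by 62.4 percentage points.

62.4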